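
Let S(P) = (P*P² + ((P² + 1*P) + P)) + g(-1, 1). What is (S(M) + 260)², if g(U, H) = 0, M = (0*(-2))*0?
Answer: 67600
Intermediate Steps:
M = 0 (M = 0*0 = 0)
S(P) = P² + P³ + 2*P (S(P) = (P*P² + ((P² + 1*P) + P)) + 0 = (P³ + ((P² + P) + P)) + 0 = (P³ + ((P + P²) + P)) + 0 = (P³ + (P² + 2*P)) + 0 = (P² + P³ + 2*P) + 0 = P² + P³ + 2*P)
(S(M) + 260)² = (0*(2 + 0 + 0²) + 260)² = (0*(2 + 0 + 0) + 260)² = (0*2 + 260)² = (0 + 260)² = 260² = 67600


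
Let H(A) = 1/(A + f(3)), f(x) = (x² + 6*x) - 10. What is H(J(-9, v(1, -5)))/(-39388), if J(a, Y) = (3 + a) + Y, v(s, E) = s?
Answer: -1/472656 ≈ -2.1157e-6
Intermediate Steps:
f(x) = -10 + x² + 6*x
J(a, Y) = 3 + Y + a
H(A) = 1/(17 + A) (H(A) = 1/(A + (-10 + 3² + 6*3)) = 1/(A + (-10 + 9 + 18)) = 1/(A + 17) = 1/(17 + A))
H(J(-9, v(1, -5)))/(-39388) = 1/((17 + (3 + 1 - 9))*(-39388)) = -1/39388/(17 - 5) = -1/39388/12 = (1/12)*(-1/39388) = -1/472656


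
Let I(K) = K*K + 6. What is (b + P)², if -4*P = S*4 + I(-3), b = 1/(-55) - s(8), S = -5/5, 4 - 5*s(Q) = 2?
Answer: 485809/48400 ≈ 10.037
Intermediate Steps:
s(Q) = ⅖ (s(Q) = ⅘ - ⅕*2 = ⅘ - ⅖ = ⅖)
S = -1 (S = -5*⅕ = -1)
I(K) = 6 + K² (I(K) = K² + 6 = 6 + K²)
b = -23/55 (b = 1/(-55) - 1*⅖ = -1/55 - ⅖ = -23/55 ≈ -0.41818)
P = -11/4 (P = -(-1*4 + (6 + (-3)²))/4 = -(-4 + (6 + 9))/4 = -(-4 + 15)/4 = -¼*11 = -11/4 ≈ -2.7500)
(b + P)² = (-23/55 - 11/4)² = (-697/220)² = 485809/48400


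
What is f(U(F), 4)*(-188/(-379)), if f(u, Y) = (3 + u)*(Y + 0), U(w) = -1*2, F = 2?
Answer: 752/379 ≈ 1.9842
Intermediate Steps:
U(w) = -2
f(u, Y) = Y*(3 + u) (f(u, Y) = (3 + u)*Y = Y*(3 + u))
f(U(F), 4)*(-188/(-379)) = (4*(3 - 2))*(-188/(-379)) = (4*1)*(-188*(-1/379)) = 4*(188/379) = 752/379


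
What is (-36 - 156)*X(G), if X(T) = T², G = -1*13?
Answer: -32448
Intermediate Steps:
G = -13
(-36 - 156)*X(G) = (-36 - 156)*(-13)² = -192*169 = -32448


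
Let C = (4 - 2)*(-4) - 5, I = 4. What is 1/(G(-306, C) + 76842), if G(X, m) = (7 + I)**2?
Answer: 1/76963 ≈ 1.2993e-5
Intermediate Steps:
C = -13 (C = 2*(-4) - 5 = -8 - 5 = -13)
G(X, m) = 121 (G(X, m) = (7 + 4)**2 = 11**2 = 121)
1/(G(-306, C) + 76842) = 1/(121 + 76842) = 1/76963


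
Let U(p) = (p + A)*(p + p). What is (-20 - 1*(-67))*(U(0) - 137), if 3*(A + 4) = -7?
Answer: -6439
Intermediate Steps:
A = -19/3 (A = -4 + (1/3)*(-7) = -4 - 7/3 = -19/3 ≈ -6.3333)
U(p) = 2*p*(-19/3 + p) (U(p) = (p - 19/3)*(p + p) = (-19/3 + p)*(2*p) = 2*p*(-19/3 + p))
(-20 - 1*(-67))*(U(0) - 137) = (-20 - 1*(-67))*((2/3)*0*(-19 + 3*0) - 137) = (-20 + 67)*((2/3)*0*(-19 + 0) - 137) = 47*((2/3)*0*(-19) - 137) = 47*(0 - 137) = 47*(-137) = -6439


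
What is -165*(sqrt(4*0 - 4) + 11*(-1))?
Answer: 1815 - 330*I ≈ 1815.0 - 330.0*I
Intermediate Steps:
-165*(sqrt(4*0 - 4) + 11*(-1)) = -165*(sqrt(0 - 4) - 11) = -165*(sqrt(-4) - 11) = -165*(2*I - 11) = -165*(-11 + 2*I) = 1815 - 330*I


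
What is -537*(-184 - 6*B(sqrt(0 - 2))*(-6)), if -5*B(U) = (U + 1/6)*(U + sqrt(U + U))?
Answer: 455376/5 + 3222*I*sqrt(2)/5 + 3222*(-1)**(1/4)*2**(3/4)/5 + 38664*(-1)**(3/4)*2**(1/4)/5 ≈ 85339.0 + 8180.1*I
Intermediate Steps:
B(U) = -(1/6 + U)*(U + sqrt(2)*sqrt(U))/5 (B(U) = -(U + 1/6)*(U + sqrt(U + U))/5 = -(U + 1/6)*(U + sqrt(2*U))/5 = -(1/6 + U)*(U + sqrt(2)*sqrt(U))/5)
-537*(-184 - 6*B(sqrt(0 - 2))*(-6)) = -537*(-184 - 6*(-(sqrt(0 - 2))**2/5 - sqrt(0 - 2)/30 - sqrt(2)*(sqrt(0 - 2))**(3/2)/5 - sqrt(2)*sqrt(sqrt(0 - 2))/30)*(-6)) = -537*(-184 - 6*(-(sqrt(-2))**2/5 - I*sqrt(2)/30 - sqrt(2)*(sqrt(-2))**(3/2)/5 - sqrt(2)*sqrt(sqrt(-2))/30)*(-6)) = -537*(-184 - 6*(-(I*sqrt(2))**2/5 - I*sqrt(2)/30 - sqrt(2)*(I*sqrt(2))**(3/2)/5 - sqrt(2)*sqrt(I*sqrt(2))/30)*(-6)) = -537*(-184 - 6*(-1/5*(-2) - I*sqrt(2)/30 - sqrt(2)*2**(3/4)*I**(3/2)/5 - sqrt(2)*2**(1/4)*sqrt(I)/30)*(-6)) = -537*(-184 - 6*(2/5 - I*sqrt(2)/30 - 2*2**(1/4)*I**(3/2)/5 - 2**(3/4)*sqrt(I)/30)*(-6)) = -537*(-184 - 6*(2/5 - 2*2**(1/4)*I**(3/2)/5 - I*sqrt(2)/30 - 2**(3/4)*sqrt(I)/30)*(-6)) = -537*(-184 + (-12/5 + I*sqrt(2)/5 + 2**(3/4)*sqrt(I)/5 + 12*2**(1/4)*I**(3/2)/5)*(-6)) = -537*(-184 + (72/5 - 72*2**(1/4)*I**(3/2)/5 - 6*I*sqrt(2)/5 - 6*2**(3/4)*sqrt(I)/5)) = -537*(-848/5 - 72*2**(1/4)*I**(3/2)/5 - 6*I*sqrt(2)/5 - 6*2**(3/4)*sqrt(I)/5) = 455376/5 + 3222*I*sqrt(2)/5 + 3222*2**(3/4)*sqrt(I)/5 + 38664*2**(1/4)*I**(3/2)/5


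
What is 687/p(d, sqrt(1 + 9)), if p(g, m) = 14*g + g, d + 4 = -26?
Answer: -229/150 ≈ -1.5267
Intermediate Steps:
d = -30 (d = -4 - 26 = -30)
p(g, m) = 15*g
687/p(d, sqrt(1 + 9)) = 687/((15*(-30))) = 687/(-450) = 687*(-1/450) = -229/150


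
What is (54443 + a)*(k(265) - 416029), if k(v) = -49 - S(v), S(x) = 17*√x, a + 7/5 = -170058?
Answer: 240527202396/5 + 9827394*√265/5 ≈ 4.8137e+10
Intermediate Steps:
a = -850297/5 (a = -7/5 - 170058 = -850297/5 ≈ -1.7006e+5)
k(v) = -49 - 17*√v
(54443 + a)*(k(265) - 416029) = (54443 - 850297/5)*((-49 - 17*√265) - 416029) = -578082*(-416078 - 17*√265)/5 = 240527202396/5 + 9827394*√265/5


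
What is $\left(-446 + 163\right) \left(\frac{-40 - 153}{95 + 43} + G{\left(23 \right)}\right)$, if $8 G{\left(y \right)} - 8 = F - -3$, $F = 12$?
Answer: $- \frac{230645}{552} \approx -417.83$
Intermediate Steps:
$G{\left(y \right)} = \frac{23}{8}$ ($G{\left(y \right)} = 1 + \frac{12 - -3}{8} = 1 + \frac{12 + 3}{8} = 1 + \frac{1}{8} \cdot 15 = 1 + \frac{15}{8} = \frac{23}{8}$)
$\left(-446 + 163\right) \left(\frac{-40 - 153}{95 + 43} + G{\left(23 \right)}\right) = \left(-446 + 163\right) \left(\frac{-40 - 153}{95 + 43} + \frac{23}{8}\right) = - 283 \left(- \frac{193}{138} + \frac{23}{8}\right) = \left(-283\right) \frac{815}{552} = - \frac{230645}{552}$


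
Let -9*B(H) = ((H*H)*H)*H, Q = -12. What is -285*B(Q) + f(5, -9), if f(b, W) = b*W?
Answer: 656595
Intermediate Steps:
f(b, W) = W*b
B(H) = -H⁴/9 (B(H) = -(H*H)*H*H/9 = -H²*H*H/9 = -H³*H/9 = -H⁴/9)
-285*B(Q) + f(5, -9) = -(-95)*(-12)⁴/3 - 9*5 = -(-95)*20736/3 - 45 = -285*(-2304) - 45 = 656640 - 45 = 656595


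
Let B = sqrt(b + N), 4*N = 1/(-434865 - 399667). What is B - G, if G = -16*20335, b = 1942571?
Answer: 325360 + sqrt(1352891255153702071)/834532 ≈ 3.2675e+5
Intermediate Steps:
N = -1/3338128 (N = 1/(4*(-434865 - 399667)) = (1/4)/(-834532) = (1/4)*(-1/834532) = -1/3338128 ≈ -2.9957e-7)
B = sqrt(1352891255153702071)/834532 (B = sqrt(1942571 - 1/3338128) = sqrt(6484550647087/3338128) = sqrt(1352891255153702071)/834532 ≈ 1393.8)
G = -325360
B - G = sqrt(1352891255153702071)/834532 - 1*(-325360) = sqrt(1352891255153702071)/834532 + 325360 = 325360 + sqrt(1352891255153702071)/834532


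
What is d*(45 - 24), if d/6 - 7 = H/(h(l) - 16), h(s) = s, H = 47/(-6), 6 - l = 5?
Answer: 4739/5 ≈ 947.80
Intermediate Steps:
l = 1 (l = 6 - 1*5 = 6 - 5 = 1)
H = -47/6 (H = 47*(-⅙) = -47/6 ≈ -7.8333)
d = 677/15 (d = 42 + 6*(-47/(6*(1 - 16))) = 42 + 6*(-47/6/(-15)) = 42 + 6*(-47/6*(-1/15)) = 42 + 6*(47/90) = 42 + 47/15 = 677/15 ≈ 45.133)
d*(45 - 24) = 677*(45 - 24)/15 = (677/15)*21 = 4739/5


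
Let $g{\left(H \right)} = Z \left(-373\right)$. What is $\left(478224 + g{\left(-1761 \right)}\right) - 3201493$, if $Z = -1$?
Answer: $-2722896$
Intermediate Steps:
$g{\left(H \right)} = 373$ ($g{\left(H \right)} = \left(-1\right) \left(-373\right) = 373$)
$\left(478224 + g{\left(-1761 \right)}\right) - 3201493 = \left(478224 + 373\right) - 3201493 = 478597 - 3201493 = -2722896$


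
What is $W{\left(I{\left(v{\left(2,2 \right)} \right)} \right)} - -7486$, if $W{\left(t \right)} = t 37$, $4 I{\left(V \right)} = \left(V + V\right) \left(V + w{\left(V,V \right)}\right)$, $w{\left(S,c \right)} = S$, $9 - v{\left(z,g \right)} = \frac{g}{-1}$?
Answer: $11963$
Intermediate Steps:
$v{\left(z,g \right)} = 9 + g$ ($v{\left(z,g \right)} = 9 - \frac{g}{-1} = 9 - g \left(-1\right) = 9 - - g = 9 + g$)
$I{\left(V \right)} = V^{2}$ ($I{\left(V \right)} = \frac{\left(V + V\right) \left(V + V\right)}{4} = \frac{2 V 2 V}{4} = \frac{4 V^{2}}{4} = V^{2}$)
$W{\left(t \right)} = 37 t$
$W{\left(I{\left(v{\left(2,2 \right)} \right)} \right)} - -7486 = 37 \left(9 + 2\right)^{2} - -7486 = 37 \cdot 11^{2} + 7486 = 37 \cdot 121 + 7486 = 4477 + 7486 = 11963$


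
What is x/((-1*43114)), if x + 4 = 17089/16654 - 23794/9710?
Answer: 438586223/3485989799380 ≈ 0.00012581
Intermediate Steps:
x = -438586223/80855170 (x = -4 + (17089/16654 - 23794/9710) = -4 + (17089*(1/16654) - 23794*1/9710) = -4 + (17089/16654 - 11897/4855) = -4 - 115165543/80855170 = -438586223/80855170 ≈ -5.4243)
x/((-1*43114)) = -438586223/(80855170*((-1*43114))) = -438586223/80855170/(-43114) = -438586223/80855170*(-1/43114) = 438586223/3485989799380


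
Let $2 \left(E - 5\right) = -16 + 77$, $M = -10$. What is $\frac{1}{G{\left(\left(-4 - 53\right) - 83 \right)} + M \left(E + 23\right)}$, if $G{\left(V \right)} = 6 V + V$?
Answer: $- \frac{1}{1565} \approx -0.00063898$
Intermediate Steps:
$E = \frac{71}{2}$ ($E = 5 + \frac{-16 + 77}{2} = 5 + \frac{1}{2} \cdot 61 = 5 + \frac{61}{2} = \frac{71}{2} \approx 35.5$)
$G{\left(V \right)} = 7 V$
$\frac{1}{G{\left(\left(-4 - 53\right) - 83 \right)} + M \left(E + 23\right)} = \frac{1}{7 \left(\left(-4 - 53\right) - 83\right) - 10 \left(\frac{71}{2} + 23\right)} = \frac{1}{7 \left(-57 - 83\right) - 585} = \frac{1}{7 \left(-140\right) - 585} = \frac{1}{-980 - 585} = \frac{1}{-1565} = - \frac{1}{1565}$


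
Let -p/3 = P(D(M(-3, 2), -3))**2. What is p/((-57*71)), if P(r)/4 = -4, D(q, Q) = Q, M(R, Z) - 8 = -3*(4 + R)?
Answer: 256/1349 ≈ 0.18977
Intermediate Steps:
M(R, Z) = -4 - 3*R (M(R, Z) = 8 - 3*(4 + R) = 8 + (-12 - 3*R) = -4 - 3*R)
P(r) = -16 (P(r) = 4*(-4) = -16)
p = -768 (p = -3*(-16)**2 = -3*256 = -768)
p/((-57*71)) = -768/((-57*71)) = -768/(-4047) = -768*(-1/4047) = 256/1349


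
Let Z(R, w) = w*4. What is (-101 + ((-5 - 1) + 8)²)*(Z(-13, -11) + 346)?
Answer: -29294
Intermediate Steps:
Z(R, w) = 4*w
(-101 + ((-5 - 1) + 8)²)*(Z(-13, -11) + 346) = (-101 + ((-5 - 1) + 8)²)*(4*(-11) + 346) = (-101 + (-6 + 8)²)*(-44 + 346) = (-101 + 2²)*302 = (-101 + 4)*302 = -97*302 = -29294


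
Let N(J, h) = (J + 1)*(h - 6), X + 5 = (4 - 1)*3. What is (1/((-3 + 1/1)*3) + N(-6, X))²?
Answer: 3481/36 ≈ 96.694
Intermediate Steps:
X = 4 (X = -5 + (4 - 1)*3 = -5 + 3*3 = -5 + 9 = 4)
N(J, h) = (1 + J)*(-6 + h)
(1/((-3 + 1/1)*3) + N(-6, X))² = (1/((-3 + 1/1)*3) + (-6 + 4 - 6*(-6) - 6*4))² = (1/((-3 + 1*1)*3) + (-6 + 4 + 36 - 24))² = (1/((-3 + 1)*3) + 10)² = (1/(-2*3) + 10)² = (1/(-6) + 10)² = (-⅙ + 10)² = (59/6)² = 3481/36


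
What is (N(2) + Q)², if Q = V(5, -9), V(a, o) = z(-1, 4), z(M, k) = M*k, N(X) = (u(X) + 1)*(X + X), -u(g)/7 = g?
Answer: 3136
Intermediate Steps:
u(g) = -7*g
N(X) = 2*X*(1 - 7*X) (N(X) = (-7*X + 1)*(X + X) = (1 - 7*X)*(2*X) = 2*X*(1 - 7*X))
V(a, o) = -4 (V(a, o) = -1*4 = -4)
Q = -4
(N(2) + Q)² = (2*2*(1 - 7*2) - 4)² = (2*2*(1 - 14) - 4)² = (2*2*(-13) - 4)² = (-52 - 4)² = (-56)² = 3136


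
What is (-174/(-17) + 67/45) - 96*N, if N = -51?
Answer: 3754409/765 ≈ 4907.7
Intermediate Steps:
(-174/(-17) + 67/45) - 96*N = (-174/(-17) + 67/45) - 96*(-51) = (-174*(-1/17) + 67*(1/45)) + 4896 = (174/17 + 67/45) + 4896 = 8969/765 + 4896 = 3754409/765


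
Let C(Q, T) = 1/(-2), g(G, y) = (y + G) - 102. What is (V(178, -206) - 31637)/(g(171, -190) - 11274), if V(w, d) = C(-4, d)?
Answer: 12655/4558 ≈ 2.7764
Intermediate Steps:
g(G, y) = -102 + G + y (g(G, y) = (G + y) - 102 = -102 + G + y)
C(Q, T) = -½
V(w, d) = -½
(V(178, -206) - 31637)/(g(171, -190) - 11274) = (-½ - 31637)/((-102 + 171 - 190) - 11274) = -63275/(2*(-121 - 11274)) = -63275/2/(-11395) = -63275/2*(-1/11395) = 12655/4558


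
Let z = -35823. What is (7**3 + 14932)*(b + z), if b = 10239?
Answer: -390795600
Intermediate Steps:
(7**3 + 14932)*(b + z) = (7**3 + 14932)*(10239 - 35823) = (343 + 14932)*(-25584) = 15275*(-25584) = -390795600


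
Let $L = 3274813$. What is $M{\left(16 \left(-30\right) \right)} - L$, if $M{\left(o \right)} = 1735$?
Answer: $-3273078$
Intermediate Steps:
$M{\left(16 \left(-30\right) \right)} - L = 1735 - 3274813 = -3273078$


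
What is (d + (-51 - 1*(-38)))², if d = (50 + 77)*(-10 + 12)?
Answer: 58081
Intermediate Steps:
d = 254 (d = 127*2 = 254)
(d + (-51 - 1*(-38)))² = (254 + (-51 - 1*(-38)))² = (254 + (-51 + 38))² = (254 - 13)² = 241² = 58081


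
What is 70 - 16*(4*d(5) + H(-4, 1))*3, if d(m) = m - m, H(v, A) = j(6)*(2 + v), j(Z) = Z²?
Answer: 3526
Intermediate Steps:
H(v, A) = 72 + 36*v (H(v, A) = 6²*(2 + v) = 36*(2 + v) = 72 + 36*v)
d(m) = 0
70 - 16*(4*d(5) + H(-4, 1))*3 = 70 - 16*(4*0 + (72 + 36*(-4)))*3 = 70 - 16*(0 + (72 - 144))*3 = 70 - 16*(0 - 72)*3 = 70 - (-1152)*3 = 70 - 16*(-216) = 70 + 3456 = 3526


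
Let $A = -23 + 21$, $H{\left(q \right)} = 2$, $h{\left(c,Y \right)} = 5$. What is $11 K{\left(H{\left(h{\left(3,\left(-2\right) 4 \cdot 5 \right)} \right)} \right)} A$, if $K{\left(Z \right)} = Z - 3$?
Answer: $22$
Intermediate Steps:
$K{\left(Z \right)} = -3 + Z$
$A = -2$
$11 K{\left(H{\left(h{\left(3,\left(-2\right) 4 \cdot 5 \right)} \right)} \right)} A = 11 \left(-3 + 2\right) \left(-2\right) = 11 \left(\left(-1\right) \left(-2\right)\right) = 11 \cdot 2 = 22$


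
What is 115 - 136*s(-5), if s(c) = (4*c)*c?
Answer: -13485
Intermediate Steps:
s(c) = 4*c²
115 - 136*s(-5) = 115 - 544*(-5)² = 115 - 544*25 = 115 - 136*100 = 115 - 13600 = -13485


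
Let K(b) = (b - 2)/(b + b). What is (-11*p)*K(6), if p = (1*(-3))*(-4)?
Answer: -44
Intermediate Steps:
p = 12 (p = -3*(-4) = 12)
K(b) = (-2 + b)/(2*b) (K(b) = (-2 + b)/((2*b)) = (-2 + b)*(1/(2*b)) = (-2 + b)/(2*b))
(-11*p)*K(6) = (-11*12)*((½)*(-2 + 6)/6) = -66*4/6 = -132*⅓ = -44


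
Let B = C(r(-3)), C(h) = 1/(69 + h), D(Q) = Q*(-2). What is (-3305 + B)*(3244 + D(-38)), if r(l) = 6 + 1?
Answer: -208478570/19 ≈ -1.0973e+7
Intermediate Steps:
D(Q) = -2*Q
r(l) = 7
B = 1/76 (B = 1/(69 + 7) = 1/76 ≈ 0.013158)
(-3305 + B)*(3244 + D(-38)) = (-3305 + 1/76)*(3244 - 2*(-38)) = -251179*(3244 + 76)/76 = -251179/76*3320 = -208478570/19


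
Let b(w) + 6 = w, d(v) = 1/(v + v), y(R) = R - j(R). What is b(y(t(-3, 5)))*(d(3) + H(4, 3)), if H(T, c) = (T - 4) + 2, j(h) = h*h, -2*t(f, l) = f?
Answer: -117/8 ≈ -14.625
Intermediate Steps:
t(f, l) = -f/2
j(h) = h**2
y(R) = R - R**2
H(T, c) = -2 + T (H(T, c) = (-4 + T) + 2 = -2 + T)
d(v) = 1/(2*v)
b(w) = -6 + w
b(y(t(-3, 5)))*(d(3) + H(4, 3)) = (-6 + (-1/2*(-3))*(1 - (-1)*(-3)/2))*((1/2)/3 + (-2 + 4)) = (-6 + 3*(1 - 1*3/2)/2)*((1/2)*(1/3) + 2) = (-6 + 3*(1 - 3/2)/2)*(1/6 + 2) = (-6 + (3/2)*(-1/2))*(13/6) = (-6 - 3/4)*(13/6) = -27/4*13/6 = -117/8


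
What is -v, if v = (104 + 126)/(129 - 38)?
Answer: -230/91 ≈ -2.5275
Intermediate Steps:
v = 230/91 ≈ 2.5275
-v = -1*230/91 = -230/91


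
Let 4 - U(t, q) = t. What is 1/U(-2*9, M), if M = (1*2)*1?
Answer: 1/22 ≈ 0.045455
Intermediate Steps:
M = 2 (M = 2*1 = 2)
U(t, q) = 4 - t
1/U(-2*9, M) = 1/(4 - (-2)*9) = 1/(4 - 1*(-18)) = 1/(4 + 18) = 1/22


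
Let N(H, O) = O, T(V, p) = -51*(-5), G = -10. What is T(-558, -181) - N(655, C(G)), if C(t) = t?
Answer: 265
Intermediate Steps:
T(V, p) = 255
T(-558, -181) - N(655, C(G)) = 255 - 1*(-10) = 255 + 10 = 265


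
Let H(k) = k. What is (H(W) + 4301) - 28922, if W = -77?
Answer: -24698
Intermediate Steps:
(H(W) + 4301) - 28922 = (-77 + 4301) - 28922 = 4224 - 28922 = -24698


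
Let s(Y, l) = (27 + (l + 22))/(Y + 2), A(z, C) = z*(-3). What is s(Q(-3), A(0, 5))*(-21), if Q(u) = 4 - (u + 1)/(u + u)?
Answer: -3087/17 ≈ -181.59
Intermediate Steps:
A(z, C) = -3*z
Q(u) = 4 - (1 + u)/(2*u)
s(Y, l) = (49 + l)/(2 + Y) (s(Y, l) = (27 + (22 + l))/(2 + Y) = (49 + l)/(2 + Y))
s(Q(-3), A(0, 5))*(-21) = ((49 - 3*0)/(2 + (½)*(-1 + 7*(-3))/(-3)))*(-21) = ((49 + 0)/(2 + (½)*(-⅓)*(-1 - 21)))*(-21) = (49/(2 + (½)*(-⅓)*(-22)))*(-21) = (49/(2 + 11/3))*(-21) = (49/(17/3))*(-21) = ((3/17)*49)*(-21) = (147/17)*(-21) = -3087/17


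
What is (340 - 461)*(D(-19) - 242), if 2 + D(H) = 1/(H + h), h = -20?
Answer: 1151557/39 ≈ 29527.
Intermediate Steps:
D(H) = -2 + 1/(-20 + H) (D(H) = -2 + 1/(H - 20) = -2 + 1/(-20 + H))
(340 - 461)*(D(-19) - 242) = (340 - 461)*((41 - 2*(-19))/(-20 - 19) - 242) = -121*((41 + 38)/(-39) - 242) = -121*(-1/39*79 - 242) = -121*(-79/39 - 242) = -121*(-9517/39) = 1151557/39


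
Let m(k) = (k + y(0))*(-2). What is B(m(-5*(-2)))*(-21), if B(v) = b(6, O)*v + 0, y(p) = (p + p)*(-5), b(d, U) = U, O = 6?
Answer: 2520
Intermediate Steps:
y(p) = -10*p (y(p) = (2*p)*(-5) = -10*p)
m(k) = -2*k (m(k) = (k - 10*0)*(-2) = (k + 0)*(-2) = k*(-2) = -2*k)
B(v) = 6*v (B(v) = 6*v + 0 = 6*v)
B(m(-5*(-2)))*(-21) = (6*(-(-10)*(-2)))*(-21) = (6*(-2*10))*(-21) = (6*(-20))*(-21) = -120*(-21) = 2520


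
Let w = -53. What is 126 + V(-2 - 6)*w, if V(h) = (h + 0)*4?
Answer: 1822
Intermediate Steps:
V(h) = 4*h (V(h) = h*4 = 4*h)
126 + V(-2 - 6)*w = 126 + (4*(-2 - 6))*(-53) = 126 + (4*(-8))*(-53) = 126 - 32*(-53) = 126 + 1696 = 1822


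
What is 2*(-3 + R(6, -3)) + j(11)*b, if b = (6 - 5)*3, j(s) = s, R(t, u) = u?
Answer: 21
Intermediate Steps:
b = 3 (b = 1*3 = 3)
2*(-3 + R(6, -3)) + j(11)*b = 2*(-3 - 3) + 11*3 = 2*(-6) + 33 = -12 + 33 = 21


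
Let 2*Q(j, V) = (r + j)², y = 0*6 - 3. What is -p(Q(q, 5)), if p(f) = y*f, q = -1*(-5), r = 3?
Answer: 96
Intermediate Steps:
y = -3 (y = 0 - 3 = -3)
q = 5
Q(j, V) = (3 + j)²/2
p(f) = -3*f
-p(Q(q, 5)) = -(-3)*(3 + 5)²/2 = -(-3)*(½)*8² = -(-3)*(½)*64 = -(-3)*32 = -1*(-96) = 96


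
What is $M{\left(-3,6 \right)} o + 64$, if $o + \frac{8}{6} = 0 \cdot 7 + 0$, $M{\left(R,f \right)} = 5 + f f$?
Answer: $\frac{28}{3} \approx 9.3333$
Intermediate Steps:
$M{\left(R,f \right)} = 5 + f^{2}$
$o = - \frac{4}{3}$ ($o = - \frac{4}{3} + \left(0 \cdot 7 + 0\right) = - \frac{4}{3} + \left(0 + 0\right) = - \frac{4}{3} + 0 = - \frac{4}{3} \approx -1.3333$)
$M{\left(-3,6 \right)} o + 64 = \left(5 + 6^{2}\right) \left(- \frac{4}{3}\right) + 64 = \left(5 + 36\right) \left(- \frac{4}{3}\right) + 64 = 41 \left(- \frac{4}{3}\right) + 64 = - \frac{164}{3} + 64 = \frac{28}{3}$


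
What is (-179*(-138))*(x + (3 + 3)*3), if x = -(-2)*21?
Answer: 1482120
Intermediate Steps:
x = 42 (x = -1*(-42) = 42)
(-179*(-138))*(x + (3 + 3)*3) = (-179*(-138))*(42 + (3 + 3)*3) = 24702*(42 + 6*3) = 24702*(42 + 18) = 24702*60 = 1482120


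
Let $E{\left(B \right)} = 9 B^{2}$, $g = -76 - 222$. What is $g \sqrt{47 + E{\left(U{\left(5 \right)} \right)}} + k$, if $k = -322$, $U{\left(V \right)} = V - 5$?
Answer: $-322 - 298 \sqrt{47} \approx -2365.0$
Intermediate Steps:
$U{\left(V \right)} = -5 + V$
$g = -298$
$g \sqrt{47 + E{\left(U{\left(5 \right)} \right)}} + k = - 298 \sqrt{47 + 9 \left(-5 + 5\right)^{2}} - 322 = - 298 \sqrt{47 + 9 \cdot 0^{2}} - 322 = - 298 \sqrt{47 + 9 \cdot 0} - 322 = - 298 \sqrt{47 + 0} - 322 = - 298 \sqrt{47} - 322 = -322 - 298 \sqrt{47}$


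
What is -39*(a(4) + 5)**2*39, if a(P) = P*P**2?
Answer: -7241481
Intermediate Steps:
a(P) = P**3
-39*(a(4) + 5)**2*39 = -39*(4**3 + 5)**2*39 = -39*(64 + 5)**2*39 = -39*69**2*39 = -39*4761*39 = -185679*39 = -7241481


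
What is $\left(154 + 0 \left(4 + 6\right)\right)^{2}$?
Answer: $23716$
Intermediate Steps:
$\left(154 + 0 \left(4 + 6\right)\right)^{2} = \left(154 + 0 \cdot 10\right)^{2} = \left(154 + 0\right)^{2} = 154^{2} = 23716$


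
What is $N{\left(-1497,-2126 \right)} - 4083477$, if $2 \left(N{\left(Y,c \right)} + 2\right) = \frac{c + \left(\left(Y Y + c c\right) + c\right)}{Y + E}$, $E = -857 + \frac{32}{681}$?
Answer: $- \frac{13096577953309}{3206084} \approx -4.0849 \cdot 10^{6}$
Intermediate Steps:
$E = - \frac{583585}{681}$ ($E = -857 + 32 \cdot \frac{1}{681} = -857 + \frac{32}{681} = - \frac{583585}{681} \approx -856.95$)
$N{\left(Y,c \right)} = -2 + \frac{Y^{2} + c^{2} + 2 c}{2 \left(- \frac{583585}{681} + Y\right)}$ ($N{\left(Y,c \right)} = -2 + \frac{\left(c + \left(\left(Y Y + c c\right) + c\right)\right) \frac{1}{Y - \frac{583585}{681}}}{2} = -2 + \frac{\left(c + \left(\left(Y^{2} + c^{2}\right) + c\right)\right) \frac{1}{- \frac{583585}{681} + Y}}{2} = -2 + \frac{\left(c + \left(c + Y^{2} + c^{2}\right)\right) \frac{1}{- \frac{583585}{681} + Y}}{2} = -2 + \frac{\left(Y^{2} + c^{2} + 2 c\right) \frac{1}{- \frac{583585}{681} + Y}}{2} = -2 + \frac{\frac{1}{- \frac{583585}{681} + Y} \left(Y^{2} + c^{2} + 2 c\right)}{2} = -2 + \frac{Y^{2} + c^{2} + 2 c}{2 \left(- \frac{583585}{681} + Y\right)}$)
$N{\left(-1497,-2126 \right)} - 4083477 = \frac{2334340 - -4077828 + 681 \left(-1497\right)^{2} + 681 \left(-2126\right)^{2} + 1362 \left(-2126\right)}{2 \left(-583585 + 681 \left(-1497\right)\right)} - 4083477 = \frac{2334340 + 4077828 + 681 \cdot 2241009 + 681 \cdot 4519876 - 2895612}{2 \left(-583585 - 1019457\right)} - 4083477 = \frac{2334340 + 4077828 + 1526127129 + 3078035556 - 2895612}{2 \left(-1603042\right)} - 4083477 = \frac{1}{2} \left(- \frac{1}{1603042}\right) 4607679241 - 4083477 = - \frac{4607679241}{3206084} - 4083477 = - \frac{13096577953309}{3206084}$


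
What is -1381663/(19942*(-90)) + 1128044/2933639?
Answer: 6077891271977/5265236604420 ≈ 1.1543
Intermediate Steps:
-1381663/(19942*(-90)) + 1128044/2933639 = -1381663/(-1794780) + 1128044*(1/2933639) = -1381663*(-1/1794780) + 1128044/2933639 = 1381663/1794780 + 1128044/2933639 = 6077891271977/5265236604420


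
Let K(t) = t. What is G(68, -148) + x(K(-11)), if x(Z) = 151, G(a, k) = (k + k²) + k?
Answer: 21759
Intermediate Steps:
G(a, k) = k² + 2*k
G(68, -148) + x(K(-11)) = -148*(2 - 148) + 151 = -148*(-146) + 151 = 21608 + 151 = 21759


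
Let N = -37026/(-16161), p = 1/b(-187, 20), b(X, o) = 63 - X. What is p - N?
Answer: -3080113/1346750 ≈ -2.2871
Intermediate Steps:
p = 1/250 (p = 1/(63 - 1*(-187)) = 1/(63 + 187) = 1/250 ≈ 0.0040000)
N = 12342/5387 (N = -37026*(-1/16161) = 12342/5387 ≈ 2.2911)
p - N = 1/250 - 1*12342/5387 = 1/250 - 12342/5387 = -3080113/1346750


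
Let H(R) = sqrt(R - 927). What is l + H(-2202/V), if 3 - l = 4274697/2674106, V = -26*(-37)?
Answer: 3747621/2674106 + 386*I*sqrt(1443)/481 ≈ 1.4014 + 30.484*I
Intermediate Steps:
V = 962
H(R) = sqrt(-927 + R)
l = 3747621/2674106 (l = 3 - 4274697/2674106 = 3747621/2674106 ≈ 1.4014)
l + H(-2202/V) = 3747621/2674106 + sqrt(-927 - 2202/962) = 3747621/2674106 + sqrt(-927 - 2202*1/962) = 3747621/2674106 + sqrt(-927 - 1101/481) = 3747621/2674106 + sqrt(-446988/481) = 3747621/2674106 + 386*I*sqrt(1443)/481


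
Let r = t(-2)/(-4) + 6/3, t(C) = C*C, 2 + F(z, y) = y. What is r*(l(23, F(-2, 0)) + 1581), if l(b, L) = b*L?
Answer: 1535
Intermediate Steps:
F(z, y) = -2 + y
l(b, L) = L*b
t(C) = C²
r = 1 (r = (-2)²/(-4) + 6/3 = 4*(-¼) + 6*(⅓) = -1 + 2 = 1)
r*(l(23, F(-2, 0)) + 1581) = 1*((-2 + 0)*23 + 1581) = 1*(-2*23 + 1581) = 1*(-46 + 1581) = 1*1535 = 1535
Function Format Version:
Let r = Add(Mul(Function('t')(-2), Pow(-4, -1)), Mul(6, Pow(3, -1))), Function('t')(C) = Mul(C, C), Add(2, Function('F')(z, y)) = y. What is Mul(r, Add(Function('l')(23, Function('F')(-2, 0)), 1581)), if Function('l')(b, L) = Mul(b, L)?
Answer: 1535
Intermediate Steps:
Function('F')(z, y) = Add(-2, y)
Function('l')(b, L) = Mul(L, b)
Function('t')(C) = Pow(C, 2)
r = 1 (r = Add(Mul(Pow(-2, 2), Pow(-4, -1)), Mul(6, Pow(3, -1))) = Add(Mul(4, Rational(-1, 4)), Mul(6, Rational(1, 3))) = Add(-1, 2) = 1)
Mul(r, Add(Function('l')(23, Function('F')(-2, 0)), 1581)) = Mul(1, Add(Mul(Add(-2, 0), 23), 1581)) = Mul(1, Add(Mul(-2, 23), 1581)) = Mul(1, Add(-46, 1581)) = Mul(1, 1535) = 1535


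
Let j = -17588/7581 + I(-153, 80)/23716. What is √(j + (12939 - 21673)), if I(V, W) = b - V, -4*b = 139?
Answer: 5*I*√107705882031/17556 ≈ 93.468*I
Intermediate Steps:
b = -139/4 (b = -¼*139 = -139/4 ≈ -34.750)
I(V, W) = -139/4 - V
j = -21621847/9339792 (j = -17588/7581 + (-139/4 - 1*(-153))/23716 = -17588*1/7581 + (-139/4 + 153)*(1/23716) = -17588/7581 + (473/4)*(1/23716) = -17588/7581 + 43/8624 = -21621847/9339792 ≈ -2.3150)
√(j + (12939 - 21673)) = √(-21621847/9339792 + (12939 - 21673)) = √(-21621847/9339792 - 8734) = √(-81595365175/9339792) = 5*I*√107705882031/17556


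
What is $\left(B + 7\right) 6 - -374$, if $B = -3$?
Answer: $398$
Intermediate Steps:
$\left(B + 7\right) 6 - -374 = \left(-3 + 7\right) 6 - -374 = 4 \cdot 6 + 374 = 24 + 374 = 398$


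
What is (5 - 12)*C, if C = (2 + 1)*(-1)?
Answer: 21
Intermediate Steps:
C = -3 (C = 3*(-1) = -3)
(5 - 12)*C = (5 - 12)*(-3) = -7*(-3) = 21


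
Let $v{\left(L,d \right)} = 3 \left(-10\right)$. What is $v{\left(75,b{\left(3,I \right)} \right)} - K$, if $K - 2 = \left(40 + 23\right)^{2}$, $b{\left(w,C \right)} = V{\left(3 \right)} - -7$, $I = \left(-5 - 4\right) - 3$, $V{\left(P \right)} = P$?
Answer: $-4001$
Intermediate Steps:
$I = -12$ ($I = -9 - 3 = -12$)
$b{\left(w,C \right)} = 10$ ($b{\left(w,C \right)} = 3 - -7 = 3 + 7 = 10$)
$v{\left(L,d \right)} = -30$
$K = 3971$ ($K = 2 + \left(40 + 23\right)^{2} = 2 + 63^{2} = 2 + 3969 = 3971$)
$v{\left(75,b{\left(3,I \right)} \right)} - K = -30 - 3971 = -4001$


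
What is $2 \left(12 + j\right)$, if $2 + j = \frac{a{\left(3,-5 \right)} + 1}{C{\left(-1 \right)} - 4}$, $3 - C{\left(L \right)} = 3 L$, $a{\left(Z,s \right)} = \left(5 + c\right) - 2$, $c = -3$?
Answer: $21$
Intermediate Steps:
$a{\left(Z,s \right)} = 0$ ($a{\left(Z,s \right)} = \left(5 - 3\right) - 2 = 2 - 2 = 0$)
$C{\left(L \right)} = 3 - 3 L$
$j = - \frac{3}{2}$ ($j = -2 + \frac{0 + 1}{\left(3 - -3\right) - 4} = -2 + 1 \frac{1}{\left(3 + 3\right) - 4} = -2 + 1 \frac{1}{6 - 4} = -2 + 1 \cdot \frac{1}{2} = -2 + \frac{1}{2} = - \frac{3}{2} \approx -1.5$)
$2 \left(12 + j\right) = 2 \left(12 - \frac{3}{2}\right) = 2 \cdot \frac{21}{2} = 21$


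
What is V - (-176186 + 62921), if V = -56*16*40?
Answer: 77425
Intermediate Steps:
V = -35840 (V = -896*40 = -35840)
V - (-176186 + 62921) = -35840 - (-176186 + 62921) = -35840 - 1*(-113265) = -35840 + 113265 = 77425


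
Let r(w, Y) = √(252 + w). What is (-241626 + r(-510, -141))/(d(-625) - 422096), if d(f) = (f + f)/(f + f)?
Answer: 241626/422095 - I*√258/422095 ≈ 0.57244 - 3.8054e-5*I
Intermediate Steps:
d(f) = 1 (d(f) = (2*f)/((2*f)) = (2*f)*(1/(2*f)) = 1)
(-241626 + r(-510, -141))/(d(-625) - 422096) = (-241626 + √(252 - 510))/(1 - 422096) = (-241626 + √(-258))/(-422095) = (-241626 + I*√258)*(-1/422095) = 241626/422095 - I*√258/422095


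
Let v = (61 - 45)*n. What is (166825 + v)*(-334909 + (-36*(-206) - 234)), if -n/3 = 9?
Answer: -54531478711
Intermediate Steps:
n = -27 (n = -3*9 = -27)
v = -432 (v = (61 - 45)*(-27) = 16*(-27) = -432)
(166825 + v)*(-334909 + (-36*(-206) - 234)) = (166825 - 432)*(-334909 + (-36*(-206) - 234)) = 166393*(-334909 + (7416 - 234)) = 166393*(-334909 + 7182) = 166393*(-327727) = -54531478711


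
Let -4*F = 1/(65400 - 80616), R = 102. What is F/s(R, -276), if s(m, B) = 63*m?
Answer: 1/391112064 ≈ 2.5568e-9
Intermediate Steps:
F = 1/60864 (F = -1/(4*(65400 - 80616)) = -¼/(-15216) = -¼*(-1/15216) = 1/60864 ≈ 1.6430e-5)
F/s(R, -276) = 1/(60864*((63*102))) = (1/60864)/6426 = (1/60864)*(1/6426) = 1/391112064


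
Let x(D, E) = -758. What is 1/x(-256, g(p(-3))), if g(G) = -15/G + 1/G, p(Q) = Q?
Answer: -1/758 ≈ -0.0013193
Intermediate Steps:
g(G) = -14/G (g(G) = -15/G + 1/G = -14/G)
1/x(-256, g(p(-3))) = 1/(-758) = -1/758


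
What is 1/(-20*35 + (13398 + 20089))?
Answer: 1/32787 ≈ 3.0500e-5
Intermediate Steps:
1/(-20*35 + (13398 + 20089)) = 1/(-700 + 33487) = 1/32787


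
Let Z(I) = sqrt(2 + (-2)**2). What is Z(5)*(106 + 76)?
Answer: 182*sqrt(6) ≈ 445.81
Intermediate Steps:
Z(I) = sqrt(6) (Z(I) = sqrt(2 + 4) = sqrt(6))
Z(5)*(106 + 76) = sqrt(6)*(106 + 76) = sqrt(6)*182 = 182*sqrt(6)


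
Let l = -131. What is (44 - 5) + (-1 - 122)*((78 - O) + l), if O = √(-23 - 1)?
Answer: 6558 + 246*I*√6 ≈ 6558.0 + 602.57*I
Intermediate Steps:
O = 2*I*√6 (O = √(-24) = 2*I*√6 ≈ 4.899*I)
(44 - 5) + (-1 - 122)*((78 - O) + l) = (44 - 5) + (-1 - 122)*((78 - 2*I*√6) - 131) = 39 - 123*((78 - 2*I*√6) - 131) = 39 - 123*(-53 - 2*I*√6) = 39 + (6519 + 246*I*√6) = 6558 + 246*I*√6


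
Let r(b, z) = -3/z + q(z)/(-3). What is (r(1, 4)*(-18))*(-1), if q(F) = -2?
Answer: -3/2 ≈ -1.5000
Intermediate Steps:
r(b, z) = ⅔ - 3/z (r(b, z) = -3/z - 2/(-3) = -3/z - 2*(-⅓) = -3/z + ⅔ = ⅔ - 3/z)
(r(1, 4)*(-18))*(-1) = ((⅔ - 3/4)*(-18))*(-1) = ((⅔ - 3*¼)*(-18))*(-1) = ((⅔ - ¾)*(-18))*(-1) = -1/12*(-18)*(-1) = (3/2)*(-1) = -3/2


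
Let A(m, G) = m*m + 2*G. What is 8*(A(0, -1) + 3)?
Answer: 8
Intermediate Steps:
A(m, G) = m² + 2*G
8*(A(0, -1) + 3) = 8*((0² + 2*(-1)) + 3) = 8*((0 - 2) + 3) = 8*(-2 + 3) = 8*1 = 8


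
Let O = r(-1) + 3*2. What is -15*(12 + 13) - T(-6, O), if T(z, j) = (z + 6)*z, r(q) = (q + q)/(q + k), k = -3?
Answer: -375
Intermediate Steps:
r(q) = 2*q/(-3 + q) (r(q) = (q + q)/(q - 3) = (2*q)/(-3 + q) = 2*q/(-3 + q))
O = 13/2 (O = 2*(-1)/(-3 - 1) + 3*2 = 2*(-1)/(-4) + 6 = 2*(-1)*(-1/4) + 6 = 1/2 + 6 = 13/2 ≈ 6.5000)
T(z, j) = z*(6 + z) (T(z, j) = (6 + z)*z = z*(6 + z))
-15*(12 + 13) - T(-6, O) = -15*(12 + 13) - (-6)*(6 - 6) = -15*25 - (-6)*0 = -375 - 1*0 = -375 + 0 = -375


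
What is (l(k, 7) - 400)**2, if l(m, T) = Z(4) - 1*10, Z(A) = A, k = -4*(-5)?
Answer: 164836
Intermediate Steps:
k = 20
l(m, T) = -6 (l(m, T) = 4 - 1*10 = 4 - 10 = -6)
(l(k, 7) - 400)**2 = (-6 - 400)**2 = (-406)**2 = 164836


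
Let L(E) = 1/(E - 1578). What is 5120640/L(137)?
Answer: -7378842240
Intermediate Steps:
L(E) = 1/(-1578 + E)
5120640/L(137) = 5120640/(1/(-1578 + 137)) = 5120640/(1/(-1441)) = 5120640/(-1/1441) = 5120640*(-1441) = -7378842240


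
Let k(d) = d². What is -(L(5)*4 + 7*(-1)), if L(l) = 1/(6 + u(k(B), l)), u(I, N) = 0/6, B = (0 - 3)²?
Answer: 19/3 ≈ 6.3333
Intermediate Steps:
B = 9 (B = (-3)² = 9)
u(I, N) = 0 (u(I, N) = 0*(⅙) = 0)
L(l) = ⅙ (L(l) = 1/(6 + 0) = 1/6 = ⅙)
-(L(5)*4 + 7*(-1)) = -((⅙)*4 + 7*(-1)) = -(⅔ - 7) = -1*(-19/3) = 19/3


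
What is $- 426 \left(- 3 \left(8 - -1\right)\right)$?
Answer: $11502$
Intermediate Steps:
$- 426 \left(- 3 \left(8 - -1\right)\right) = - 426 \left(- 3 \left(8 + 1\right)\right) = - 426 \left(\left(-3\right) 9\right) = \left(-426\right) \left(-27\right) = 11502$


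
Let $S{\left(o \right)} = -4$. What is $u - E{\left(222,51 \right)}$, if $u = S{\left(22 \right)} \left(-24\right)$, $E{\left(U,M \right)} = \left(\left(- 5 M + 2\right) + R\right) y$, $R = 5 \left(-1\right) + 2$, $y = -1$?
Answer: $-160$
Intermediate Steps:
$R = -3$ ($R = -5 + 2 = -3$)
$E{\left(U,M \right)} = 1 + 5 M$ ($E{\left(U,M \right)} = \left(\left(- 5 M + 2\right) - 3\right) \left(-1\right) = \left(\left(2 - 5 M\right) - 3\right) \left(-1\right) = \left(-1 - 5 M\right) \left(-1\right) = 1 + 5 M$)
$u = 96$ ($u = \left(-4\right) \left(-24\right) = 96$)
$u - E{\left(222,51 \right)} = 96 - \left(1 + 5 \cdot 51\right) = 96 - \left(1 + 255\right) = 96 - 256 = -160$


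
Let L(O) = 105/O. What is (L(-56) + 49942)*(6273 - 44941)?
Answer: -3862169507/2 ≈ -1.9311e+9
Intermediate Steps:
(L(-56) + 49942)*(6273 - 44941) = (105/(-56) + 49942)*(6273 - 44941) = (105*(-1/56) + 49942)*(-38668) = (-15/8 + 49942)*(-38668) = (399521/8)*(-38668) = -3862169507/2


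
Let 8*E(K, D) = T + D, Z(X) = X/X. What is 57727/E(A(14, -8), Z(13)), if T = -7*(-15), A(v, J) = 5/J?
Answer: 230908/53 ≈ 4356.8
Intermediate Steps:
T = 105
Z(X) = 1
E(K, D) = 105/8 + D/8 (E(K, D) = (105 + D)/8 = 105/8 + D/8)
57727/E(A(14, -8), Z(13)) = 57727/(105/8 + (⅛)*1) = 57727/(105/8 + ⅛) = 57727/(53/4) = 57727*(4/53) = 230908/53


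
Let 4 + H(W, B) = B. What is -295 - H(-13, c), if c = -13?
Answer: -278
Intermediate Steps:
H(W, B) = -4 + B
-295 - H(-13, c) = -295 - (-4 - 13) = -295 - 1*(-17) = -295 + 17 = -278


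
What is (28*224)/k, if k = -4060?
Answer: -224/145 ≈ -1.5448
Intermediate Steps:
(28*224)/k = (28*224)/(-4060) = 6272*(-1/4060) = -224/145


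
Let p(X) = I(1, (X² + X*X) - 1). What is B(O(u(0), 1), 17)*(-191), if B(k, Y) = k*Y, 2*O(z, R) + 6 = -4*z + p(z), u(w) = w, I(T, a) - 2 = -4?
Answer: 12988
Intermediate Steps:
I(T, a) = -2 (I(T, a) = 2 - 4 = -2)
p(X) = -2
O(z, R) = -4 - 2*z (O(z, R) = -3 + (-4*z - 2)/2 = -3 + (-2 - 4*z)/2 = -3 + (-1 - 2*z) = -4 - 2*z)
B(k, Y) = Y*k
B(O(u(0), 1), 17)*(-191) = (17*(-4 - 2*0))*(-191) = (17*(-4 + 0))*(-191) = (17*(-4))*(-191) = -68*(-191) = 12988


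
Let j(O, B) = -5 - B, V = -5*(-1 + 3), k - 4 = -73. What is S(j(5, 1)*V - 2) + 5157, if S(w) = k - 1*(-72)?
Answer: 5160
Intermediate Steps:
k = -69 (k = 4 - 73 = -69)
V = -10 (V = -5*2 = -10)
S(w) = 3 (S(w) = -69 - 1*(-72) = -69 + 72 = 3)
S(j(5, 1)*V - 2) + 5157 = 3 + 5157 = 5160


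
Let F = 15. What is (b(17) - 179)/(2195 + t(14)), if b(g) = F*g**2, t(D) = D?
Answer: 4156/2209 ≈ 1.8814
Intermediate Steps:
b(g) = 15*g**2
(b(17) - 179)/(2195 + t(14)) = (15*17**2 - 179)/(2195 + 14) = (15*289 - 179)/2209 = (4335 - 179)*(1/2209) = 4156*(1/2209) = 4156/2209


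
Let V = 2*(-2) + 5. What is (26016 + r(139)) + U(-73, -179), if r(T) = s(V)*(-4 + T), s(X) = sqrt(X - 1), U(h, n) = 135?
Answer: 26151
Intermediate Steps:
V = 1 (V = -4 + 5 = 1)
s(X) = sqrt(-1 + X)
r(T) = 0 (r(T) = sqrt(-1 + 1)*(-4 + T) = sqrt(0)*(-4 + T) = 0*(-4 + T) = 0)
(26016 + r(139)) + U(-73, -179) = (26016 + 0) + 135 = 26016 + 135 = 26151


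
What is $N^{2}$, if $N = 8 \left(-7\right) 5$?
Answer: $78400$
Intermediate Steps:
$N = -280$ ($N = \left(-56\right) 5 = -280$)
$N^{2} = \left(-280\right)^{2} = 78400$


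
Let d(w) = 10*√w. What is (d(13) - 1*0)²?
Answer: 1300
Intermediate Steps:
(d(13) - 1*0)² = (10*√13 - 1*0)² = (10*√13 + 0)² = (10*√13)² = 1300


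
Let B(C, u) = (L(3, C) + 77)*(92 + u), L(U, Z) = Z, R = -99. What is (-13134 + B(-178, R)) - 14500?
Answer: -26927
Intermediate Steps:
B(C, u) = (77 + C)*(92 + u) (B(C, u) = (C + 77)*(92 + u) = (77 + C)*(92 + u))
(-13134 + B(-178, R)) - 14500 = (-13134 + (7084 + 77*(-99) + 92*(-178) - 178*(-99))) - 14500 = (-13134 + (7084 - 7623 - 16376 + 17622)) - 14500 = (-13134 + 707) - 14500 = -12427 - 14500 = -26927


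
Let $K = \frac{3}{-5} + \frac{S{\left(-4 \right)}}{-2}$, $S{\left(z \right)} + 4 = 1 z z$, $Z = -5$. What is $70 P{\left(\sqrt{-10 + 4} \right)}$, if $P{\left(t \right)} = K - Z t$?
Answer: $-462 + 350 i \sqrt{6} \approx -462.0 + 857.32 i$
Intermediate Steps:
$S{\left(z \right)} = -4 + z^{2}$ ($S{\left(z \right)} = -4 + 1 z z = -4 + z z = -4 + z^{2}$)
$K = - \frac{33}{5}$ ($K = \frac{3}{-5} + \frac{-4 + \left(-4\right)^{2}}{-2} = 3 \left(- \frac{1}{5}\right) + \left(-4 + 16\right) \left(- \frac{1}{2}\right) = - \frac{3}{5} + 12 \left(- \frac{1}{2}\right) = - \frac{3}{5} - 6 = - \frac{33}{5} \approx -6.6$)
$P{\left(t \right)} = - \frac{33}{5} + 5 t$ ($P{\left(t \right)} = - \frac{33}{5} - - 5 t = - \frac{33}{5} + 5 t$)
$70 P{\left(\sqrt{-10 + 4} \right)} = 70 \left(- \frac{33}{5} + 5 \sqrt{-10 + 4}\right) = 70 \left(- \frac{33}{5} + 5 \sqrt{-6}\right) = 70 \left(- \frac{33}{5} + 5 i \sqrt{6}\right) = -462 + 350 i \sqrt{6}$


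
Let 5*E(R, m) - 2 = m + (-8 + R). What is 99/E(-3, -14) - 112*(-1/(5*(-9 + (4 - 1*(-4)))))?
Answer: -5051/115 ≈ -43.922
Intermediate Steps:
E(R, m) = -6/5 + R/5 + m/5 (E(R, m) = ⅖ + (m + (-8 + R))/5 = ⅖ + (-8 + R + m)/5 = ⅖ + (-8/5 + R/5 + m/5) = -6/5 + R/5 + m/5)
99/E(-3, -14) - 112*(-1/(5*(-9 + (4 - 1*(-4))))) = 99/(-6/5 + (⅕)*(-3) + (⅕)*(-14)) - 112*(-1/(5*(-9 + (4 - 1*(-4))))) = 99/(-6/5 - ⅗ - 14/5) - 112*(-1/(5*(-9 + (4 + 4)))) = 99/(-23/5) - 112*(-1/(5*(-9 + 8))) = 99*(-5/23) - 112/((-5*(-1))) = -495/23 - 112/5 = -5051/115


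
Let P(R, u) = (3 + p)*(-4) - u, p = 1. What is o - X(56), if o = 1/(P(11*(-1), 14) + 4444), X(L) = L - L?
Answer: 1/4414 ≈ 0.00022655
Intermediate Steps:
X(L) = 0
P(R, u) = -16 - u (P(R, u) = (3 + 1)*(-4) - u = 4*(-4) - u = -16 - u)
o = 1/4414 (o = 1/((-16 - 1*14) + 4444) = 1/((-16 - 14) + 4444) = 1/(-30 + 4444) = 1/4414 ≈ 0.00022655)
o - X(56) = 1/4414 - 1*0 = 1/4414 + 0 = 1/4414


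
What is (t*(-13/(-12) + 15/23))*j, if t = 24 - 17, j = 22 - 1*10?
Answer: 3353/23 ≈ 145.78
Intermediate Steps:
j = 12 (j = 22 - 10 = 12)
t = 7
(t*(-13/(-12) + 15/23))*j = (7*(-13/(-12) + 15/23))*12 = (7*(-13*(-1/12) + 15*(1/23)))*12 = (7*(13/12 + 15/23))*12 = (7*(479/276))*12 = (3353/276)*12 = 3353/23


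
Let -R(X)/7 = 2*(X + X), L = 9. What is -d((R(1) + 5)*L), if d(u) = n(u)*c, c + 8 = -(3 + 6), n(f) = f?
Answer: -3519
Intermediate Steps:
R(X) = -28*X (R(X) = -14*(X + X) = -14*2*X = -28*X)
c = -17 (c = -8 - (3 + 6) = -8 - 1*9 = -8 - 9 = -17)
d(u) = -17*u (d(u) = u*(-17) = -17*u)
-d((R(1) + 5)*L) = -(-17)*(-28*1 + 5)*9 = -(-17)*(-28 + 5)*9 = -(-17)*(-23*9) = -(-17)*(-207) = -1*3519 = -3519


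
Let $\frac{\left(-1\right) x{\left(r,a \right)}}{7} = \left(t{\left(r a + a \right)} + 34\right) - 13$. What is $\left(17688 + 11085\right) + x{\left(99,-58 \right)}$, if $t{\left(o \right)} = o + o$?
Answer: $109826$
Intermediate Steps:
$t{\left(o \right)} = 2 o$
$x{\left(r,a \right)} = -147 - 14 a - 14 a r$ ($x{\left(r,a \right)} = - 7 \left(\left(2 \left(r a + a\right) + 34\right) - 13\right) = - 7 \left(\left(2 \left(a r + a\right) + 34\right) - 13\right) = - 7 \left(\left(2 \left(a + a r\right) + 34\right) - 13\right) = - 7 \left(\left(\left(2 a + 2 a r\right) + 34\right) - 13\right) = - 7 \left(\left(34 + 2 a + 2 a r\right) - 13\right) = - 7 \left(21 + 2 a + 2 a r\right) = -147 - 14 a - 14 a r$)
$\left(17688 + 11085\right) + x{\left(99,-58 \right)} = \left(17688 + 11085\right) - \left(147 - 812 \left(1 + 99\right)\right) = 28773 - \left(147 - 81200\right) = 28773 + \left(-147 + 81200\right) = 28773 + 81053 = 109826$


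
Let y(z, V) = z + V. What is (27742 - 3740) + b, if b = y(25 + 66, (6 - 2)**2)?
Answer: 24109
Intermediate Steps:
y(z, V) = V + z
b = 107 (b = (6 - 2)**2 + (25 + 66) = 4**2 + 91 = 16 + 91 = 107)
(27742 - 3740) + b = (27742 - 3740) + 107 = 24002 + 107 = 24109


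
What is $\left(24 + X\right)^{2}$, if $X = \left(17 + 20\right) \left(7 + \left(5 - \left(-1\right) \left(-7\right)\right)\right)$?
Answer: $43681$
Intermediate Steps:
$X = 185$ ($X = 37 \left(7 + \left(5 - 7\right)\right) = 37 \left(7 - 2\right) = 37 \cdot 5 = 185$)
$\left(24 + X\right)^{2} = \left(24 + 185\right)^{2} = 209^{2} = 43681$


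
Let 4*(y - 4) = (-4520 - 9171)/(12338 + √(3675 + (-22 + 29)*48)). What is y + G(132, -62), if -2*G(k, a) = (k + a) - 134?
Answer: 10875540997/304444466 + 13691*√4011/608888932 ≈ 35.724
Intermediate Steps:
G(k, a) = 67 - a/2 - k/2 (G(k, a) = -((k + a) - 134)/2 = -((a + k) - 134)/2 = -(-134 + a + k)/2 = 67 - a/2 - k/2)
y = 4 - 13691/(4*(12338 + √4011)) (y = 4 + ((-4520 - 9171)/(12338 + √(3675 + (-22 + 29)*48)))/4 = 4 + (-13691/(12338 + √(3675 + 7*48)))/4 = 4 + (-13691/(12338 + √(3675 + 336)))/4 = 4 + (-13691/(12338 + √4011))/4 = 4 - 13691/(4*(12338 + √4011)) ≈ 3.7240)
y + G(132, -62) = (1133318085/304444466 + 13691*√4011/608888932) + (67 - ½*(-62) - ½*132) = (1133318085/304444466 + 13691*√4011/608888932) + (67 + 31 - 66) = (1133318085/304444466 + 13691*√4011/608888932) + 32 = 10875540997/304444466 + 13691*√4011/608888932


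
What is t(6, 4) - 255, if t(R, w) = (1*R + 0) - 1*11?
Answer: -260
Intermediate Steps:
t(R, w) = -11 + R (t(R, w) = (R + 0) - 11 = R - 11 = -11 + R)
t(6, 4) - 255 = (-11 + 6) - 255 = -5 - 255 = -260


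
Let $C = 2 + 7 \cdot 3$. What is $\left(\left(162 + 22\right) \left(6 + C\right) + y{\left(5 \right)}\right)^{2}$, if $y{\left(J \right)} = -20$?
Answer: $28259856$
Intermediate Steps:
$C = 23$ ($C = 2 + 21 = 23$)
$\left(\left(162 + 22\right) \left(6 + C\right) + y{\left(5 \right)}\right)^{2} = \left(\left(162 + 22\right) \left(6 + 23\right) - 20\right)^{2} = \left(184 \cdot 29 - 20\right)^{2} = \left(5336 - 20\right)^{2} = 5316^{2} = 28259856$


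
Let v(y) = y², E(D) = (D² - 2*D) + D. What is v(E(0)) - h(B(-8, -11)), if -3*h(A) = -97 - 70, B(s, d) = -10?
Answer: -167/3 ≈ -55.667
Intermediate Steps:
E(D) = D² - D
h(A) = 167/3 (h(A) = -(-97 - 70)/3 = -⅓*(-167) = 167/3)
v(E(0)) - h(B(-8, -11)) = (0*(-1 + 0))² - 1*167/3 = (0*(-1))² - 167/3 = 0² - 167/3 = 0 - 167/3 = -167/3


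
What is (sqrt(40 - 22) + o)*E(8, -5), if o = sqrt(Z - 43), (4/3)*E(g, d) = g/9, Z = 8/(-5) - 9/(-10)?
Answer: 2*sqrt(2) + I*sqrt(4370)/15 ≈ 2.8284 + 4.4071*I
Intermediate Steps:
Z = -7/10 (Z = 8*(-1/5) - 9*(-1/10) = -8/5 + 9/10 = -7/10 ≈ -0.70000)
E(g, d) = g/12 (E(g, d) = 3*(g/9)/4 = g/12)
o = I*sqrt(4370)/10 (o = sqrt(-7/10 - 43) = sqrt(-437/10) = I*sqrt(4370)/10 ≈ 6.6106*I)
(sqrt(40 - 22) + o)*E(8, -5) = (sqrt(40 - 22) + I*sqrt(4370)/10)*((1/12)*8) = (sqrt(18) + I*sqrt(4370)/10)*(2/3) = (3*sqrt(2) + I*sqrt(4370)/10)*(2/3) = 2*sqrt(2) + I*sqrt(4370)/15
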